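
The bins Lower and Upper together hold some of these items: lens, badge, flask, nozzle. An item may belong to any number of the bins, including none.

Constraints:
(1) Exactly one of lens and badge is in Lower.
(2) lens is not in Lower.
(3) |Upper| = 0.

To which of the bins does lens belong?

From (2): lens ∉ Lower.
(1) (exactly one): badge ∈ Lower.
(3): Upper already has 0, so the rest are out.

lens: none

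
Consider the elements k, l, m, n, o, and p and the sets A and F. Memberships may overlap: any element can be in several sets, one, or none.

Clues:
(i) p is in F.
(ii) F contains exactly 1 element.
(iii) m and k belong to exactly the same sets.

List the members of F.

F = {p}

From (i): p ∈ F.
(ii): F already has 1, so the rest are out.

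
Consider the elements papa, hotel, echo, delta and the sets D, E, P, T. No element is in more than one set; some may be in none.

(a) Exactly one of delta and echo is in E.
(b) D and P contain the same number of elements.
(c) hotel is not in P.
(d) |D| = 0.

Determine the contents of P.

P = {}

From (c): hotel ∉ P.
(d): D already has 0, so the rest are out.
Suppose papa ∈ P: no assignment then satisfies all the clues, so papa ∉ P.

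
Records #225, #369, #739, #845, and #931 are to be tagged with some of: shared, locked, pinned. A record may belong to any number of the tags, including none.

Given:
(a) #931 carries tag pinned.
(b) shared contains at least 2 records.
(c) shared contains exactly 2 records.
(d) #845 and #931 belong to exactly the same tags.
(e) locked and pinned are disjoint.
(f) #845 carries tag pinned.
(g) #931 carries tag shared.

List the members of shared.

shared = {#845, #931}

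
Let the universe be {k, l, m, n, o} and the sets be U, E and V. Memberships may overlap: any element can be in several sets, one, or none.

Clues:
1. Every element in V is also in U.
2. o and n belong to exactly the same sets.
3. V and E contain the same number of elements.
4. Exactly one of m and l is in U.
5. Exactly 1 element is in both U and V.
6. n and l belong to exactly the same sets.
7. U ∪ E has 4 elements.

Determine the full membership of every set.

U = {k, l, n, o}; E = {k}; V = {k}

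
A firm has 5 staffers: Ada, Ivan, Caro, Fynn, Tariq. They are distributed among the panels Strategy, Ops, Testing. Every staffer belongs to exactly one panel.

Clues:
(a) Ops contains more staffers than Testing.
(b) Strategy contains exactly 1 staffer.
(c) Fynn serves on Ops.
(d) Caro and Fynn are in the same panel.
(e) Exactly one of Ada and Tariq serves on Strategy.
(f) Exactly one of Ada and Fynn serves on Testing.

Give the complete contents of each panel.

Strategy = {Tariq}; Ops = {Caro, Fynn, Ivan}; Testing = {Ada}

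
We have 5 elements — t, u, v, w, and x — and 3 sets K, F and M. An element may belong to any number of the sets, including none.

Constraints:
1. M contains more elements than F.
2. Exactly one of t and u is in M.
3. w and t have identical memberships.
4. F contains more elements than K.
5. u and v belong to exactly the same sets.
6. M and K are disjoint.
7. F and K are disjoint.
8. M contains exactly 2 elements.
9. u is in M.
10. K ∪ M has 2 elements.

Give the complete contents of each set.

K = {}; F = {x}; M = {u, v}

From (9): u ∈ M.
(2) (exactly one): t ∉ M.
(3): w matches t: w ∉ M.
(5): v matches u: v ∈ M.
(6) (disjoint): u ∉ K.
(6) (disjoint): v ∉ K.
(8): M already has 2, so the rest are out.
Suppose t ∈ K: no assignment then satisfies all the clues, so t ∉ K.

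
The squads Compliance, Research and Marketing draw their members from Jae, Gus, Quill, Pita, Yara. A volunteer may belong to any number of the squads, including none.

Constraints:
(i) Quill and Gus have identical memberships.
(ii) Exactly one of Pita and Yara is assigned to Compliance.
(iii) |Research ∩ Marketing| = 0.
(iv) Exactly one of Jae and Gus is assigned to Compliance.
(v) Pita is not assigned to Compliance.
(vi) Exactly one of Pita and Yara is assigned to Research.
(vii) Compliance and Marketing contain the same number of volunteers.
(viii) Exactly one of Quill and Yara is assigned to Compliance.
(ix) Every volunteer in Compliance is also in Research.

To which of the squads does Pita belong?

From (v): Pita ∉ Compliance.
(ii) (exactly one): Yara ∈ Compliance.
(viii) (exactly one): Quill ∉ Compliance.
(ix) with Yara ∈ Compliance: Yara ∈ Research.
(i): Gus matches Quill: Gus ∉ Compliance.
(iv) (exactly one): Jae ∈ Compliance.
(vi) (exactly one): Pita ∉ Research.
(ix) with Jae ∈ Compliance: Jae ∈ Research.
Suppose Pita ∈ Marketing: no assignment then satisfies all the clues, so Pita ∉ Marketing.

Pita: none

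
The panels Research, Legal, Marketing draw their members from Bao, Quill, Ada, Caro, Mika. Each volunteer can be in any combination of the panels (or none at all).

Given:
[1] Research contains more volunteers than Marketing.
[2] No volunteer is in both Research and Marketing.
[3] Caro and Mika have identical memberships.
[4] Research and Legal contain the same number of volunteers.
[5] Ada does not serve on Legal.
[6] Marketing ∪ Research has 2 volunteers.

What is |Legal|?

2

From (5): Ada ∉ Legal.
Suppose Bao ∈ Marketing: no assignment then satisfies all the clues, so Bao ∉ Marketing.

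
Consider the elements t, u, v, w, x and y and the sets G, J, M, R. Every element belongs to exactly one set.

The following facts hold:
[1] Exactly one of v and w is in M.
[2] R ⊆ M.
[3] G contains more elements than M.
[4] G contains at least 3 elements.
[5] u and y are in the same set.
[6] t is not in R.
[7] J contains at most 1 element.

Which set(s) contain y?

From (6): t ∉ R.
Suppose y ∉ G: no assignment then satisfies all the clues, so y ∈ G.

y: G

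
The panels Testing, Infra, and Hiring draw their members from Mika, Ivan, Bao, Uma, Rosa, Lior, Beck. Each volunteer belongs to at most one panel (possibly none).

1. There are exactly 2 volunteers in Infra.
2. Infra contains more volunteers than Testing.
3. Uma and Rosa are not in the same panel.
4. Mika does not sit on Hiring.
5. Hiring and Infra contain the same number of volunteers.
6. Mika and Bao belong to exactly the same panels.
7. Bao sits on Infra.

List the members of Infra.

From (4): Mika ∉ Hiring.
From (7): Bao ∈ Infra.
(6): Mika matches Bao: Mika ∉ Testing.
(6): Mika matches Bao: Mika ∈ Infra.
(1): Infra already has 2, so the rest are out.

Infra = {Bao, Mika}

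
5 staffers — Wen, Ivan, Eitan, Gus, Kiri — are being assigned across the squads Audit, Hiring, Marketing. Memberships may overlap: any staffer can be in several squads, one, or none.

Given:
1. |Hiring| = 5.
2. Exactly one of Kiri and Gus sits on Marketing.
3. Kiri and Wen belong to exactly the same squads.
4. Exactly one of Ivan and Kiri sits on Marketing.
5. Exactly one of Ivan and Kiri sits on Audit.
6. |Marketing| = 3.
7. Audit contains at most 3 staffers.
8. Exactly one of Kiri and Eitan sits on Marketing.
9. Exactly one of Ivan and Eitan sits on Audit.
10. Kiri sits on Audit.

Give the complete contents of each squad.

Audit = {Eitan, Kiri, Wen}; Hiring = {Eitan, Gus, Ivan, Kiri, Wen}; Marketing = {Eitan, Gus, Ivan}

From (10): Kiri ∈ Audit.
(1): only 5 candidates remain for Hiring, so all are in.
(3): Wen matches Kiri: Wen ∈ Audit.
(5) (exactly one): Ivan ∉ Audit.
(9) (exactly one): Eitan ∈ Audit.
(7): Audit already has 3, so the rest are out.
Suppose Wen ∈ Marketing: no assignment then satisfies all the clues, so Wen ∉ Marketing.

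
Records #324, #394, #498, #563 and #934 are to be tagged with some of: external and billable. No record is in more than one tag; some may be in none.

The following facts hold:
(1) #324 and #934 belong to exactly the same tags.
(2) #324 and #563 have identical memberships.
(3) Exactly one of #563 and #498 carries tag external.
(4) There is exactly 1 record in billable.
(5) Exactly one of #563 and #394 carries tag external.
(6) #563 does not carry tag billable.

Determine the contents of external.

external = {#324, #563, #934}

From (6): #563 ∉ billable.
(2): #324 matches #563: #324 ∉ billable.
(1): #934 matches #324: #934 ∉ billable.
Suppose #324 ∉ external: no assignment then satisfies all the clues, so #324 ∈ external.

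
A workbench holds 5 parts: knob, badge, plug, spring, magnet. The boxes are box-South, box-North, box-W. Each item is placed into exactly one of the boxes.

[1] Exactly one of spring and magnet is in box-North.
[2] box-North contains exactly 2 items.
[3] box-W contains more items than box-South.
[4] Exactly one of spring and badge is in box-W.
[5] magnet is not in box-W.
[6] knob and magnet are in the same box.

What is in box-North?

box-North = {knob, magnet}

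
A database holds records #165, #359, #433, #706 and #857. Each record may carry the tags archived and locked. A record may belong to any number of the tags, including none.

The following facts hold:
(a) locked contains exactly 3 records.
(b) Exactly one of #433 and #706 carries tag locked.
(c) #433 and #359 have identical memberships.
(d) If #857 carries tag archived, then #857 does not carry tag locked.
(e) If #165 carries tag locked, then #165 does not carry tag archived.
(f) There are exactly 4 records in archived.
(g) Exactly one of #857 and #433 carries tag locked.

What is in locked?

locked = {#165, #359, #433}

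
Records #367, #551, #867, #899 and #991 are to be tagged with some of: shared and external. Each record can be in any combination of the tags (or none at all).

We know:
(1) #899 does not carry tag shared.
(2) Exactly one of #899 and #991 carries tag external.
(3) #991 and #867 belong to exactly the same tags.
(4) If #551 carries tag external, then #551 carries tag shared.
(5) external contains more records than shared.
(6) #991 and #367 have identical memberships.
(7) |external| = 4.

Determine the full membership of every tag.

shared = {#551}; external = {#367, #551, #867, #991}

From (1): #899 ∉ shared.
Suppose #367 ∈ shared: no assignment then satisfies all the clues, so #367 ∉ shared.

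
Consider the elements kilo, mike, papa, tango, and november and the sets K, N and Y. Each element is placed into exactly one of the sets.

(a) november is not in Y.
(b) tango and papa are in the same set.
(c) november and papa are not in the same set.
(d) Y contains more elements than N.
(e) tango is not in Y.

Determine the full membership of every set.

From (a): november ∉ Y.
From (e): tango ∉ Y.
(b): papa matches tango: papa ∉ Y.
Suppose kilo ∈ K: no assignment then satisfies all the clues, so kilo ∉ K.

K = {papa, tango}; N = {november}; Y = {kilo, mike}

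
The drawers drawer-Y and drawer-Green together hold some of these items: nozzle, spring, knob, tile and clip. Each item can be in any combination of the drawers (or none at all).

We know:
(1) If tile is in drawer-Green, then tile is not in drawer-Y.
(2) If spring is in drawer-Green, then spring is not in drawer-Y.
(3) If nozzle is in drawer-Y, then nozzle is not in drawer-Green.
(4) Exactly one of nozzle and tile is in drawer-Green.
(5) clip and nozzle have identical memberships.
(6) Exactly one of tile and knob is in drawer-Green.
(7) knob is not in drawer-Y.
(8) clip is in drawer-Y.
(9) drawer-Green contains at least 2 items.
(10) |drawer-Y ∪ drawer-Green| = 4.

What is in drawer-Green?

drawer-Green = {spring, tile}

From (7): knob ∉ drawer-Y.
From (8): clip ∈ drawer-Y.
(5): nozzle matches clip: nozzle ∈ drawer-Y.
(3): nozzle ∉ drawer-Green.
(4) (exactly one): tile ∈ drawer-Green.
(5): clip matches nozzle: clip ∉ drawer-Green.
(6) (exactly one): knob ∉ drawer-Green.
(9): only 2 candidates remain for drawer-Green, so all are in.
(1): tile ∉ drawer-Y.
(2): spring ∉ drawer-Y.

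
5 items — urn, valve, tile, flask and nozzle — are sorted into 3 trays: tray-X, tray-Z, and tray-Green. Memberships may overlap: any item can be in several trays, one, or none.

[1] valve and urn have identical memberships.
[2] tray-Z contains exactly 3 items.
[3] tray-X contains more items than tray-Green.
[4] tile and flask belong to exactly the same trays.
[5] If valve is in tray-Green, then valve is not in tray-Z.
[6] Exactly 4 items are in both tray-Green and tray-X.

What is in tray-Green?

tray-Green = {flask, tile, urn, valve}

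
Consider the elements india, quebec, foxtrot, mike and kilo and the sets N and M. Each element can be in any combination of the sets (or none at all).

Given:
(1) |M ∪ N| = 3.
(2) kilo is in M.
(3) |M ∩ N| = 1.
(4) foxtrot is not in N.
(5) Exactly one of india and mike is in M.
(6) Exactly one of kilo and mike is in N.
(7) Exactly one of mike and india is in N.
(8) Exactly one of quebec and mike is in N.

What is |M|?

3

From (2): kilo ∈ M.
From (4): foxtrot ∉ N.
Suppose india ∈ N: no assignment then satisfies all the clues, so india ∉ N.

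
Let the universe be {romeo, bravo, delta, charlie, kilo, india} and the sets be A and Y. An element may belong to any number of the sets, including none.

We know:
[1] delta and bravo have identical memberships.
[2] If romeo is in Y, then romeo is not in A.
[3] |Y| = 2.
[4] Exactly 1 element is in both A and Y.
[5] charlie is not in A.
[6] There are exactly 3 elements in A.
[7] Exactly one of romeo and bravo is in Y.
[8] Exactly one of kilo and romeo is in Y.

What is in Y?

From (5): charlie ∉ A.
Suppose romeo ∉ Y: no assignment then satisfies all the clues, so romeo ∈ Y.

Y = {india, romeo}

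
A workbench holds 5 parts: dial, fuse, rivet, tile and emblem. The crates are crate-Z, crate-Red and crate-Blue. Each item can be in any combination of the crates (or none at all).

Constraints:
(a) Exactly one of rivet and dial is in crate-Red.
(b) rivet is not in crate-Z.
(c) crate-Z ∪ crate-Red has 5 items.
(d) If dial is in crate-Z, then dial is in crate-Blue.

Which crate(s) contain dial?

dial: crate-Blue, crate-Z

From (b): rivet ∉ crate-Z.
Suppose dial ∉ crate-Z: no assignment then satisfies all the clues, so dial ∈ crate-Z.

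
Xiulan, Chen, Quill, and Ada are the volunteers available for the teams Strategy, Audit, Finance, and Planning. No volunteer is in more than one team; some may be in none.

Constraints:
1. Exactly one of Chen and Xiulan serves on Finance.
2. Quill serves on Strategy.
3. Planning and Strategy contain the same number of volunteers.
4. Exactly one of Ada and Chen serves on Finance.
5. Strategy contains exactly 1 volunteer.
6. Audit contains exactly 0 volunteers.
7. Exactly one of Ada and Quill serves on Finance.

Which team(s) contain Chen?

From (2): Quill ∈ Strategy.
(5): Strategy already has 1, so the rest are out.
(6): Audit already has 0, so the rest are out.
(7) (exactly one): Ada ∈ Finance.
(4) (exactly one): Chen ∉ Finance.
(1) (exactly one): Xiulan ∈ Finance.
Suppose Chen ∉ Planning: no assignment then satisfies all the clues, so Chen ∈ Planning.

Chen: Planning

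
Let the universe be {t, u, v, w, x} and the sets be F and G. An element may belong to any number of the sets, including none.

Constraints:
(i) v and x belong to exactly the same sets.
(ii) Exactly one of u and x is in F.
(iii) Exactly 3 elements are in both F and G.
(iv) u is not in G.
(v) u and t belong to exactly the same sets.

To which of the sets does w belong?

w: F, G

From (iv): u ∉ G.
(v): t matches u: t ∉ G.
Suppose w ∉ F: no assignment then satisfies all the clues, so w ∈ F.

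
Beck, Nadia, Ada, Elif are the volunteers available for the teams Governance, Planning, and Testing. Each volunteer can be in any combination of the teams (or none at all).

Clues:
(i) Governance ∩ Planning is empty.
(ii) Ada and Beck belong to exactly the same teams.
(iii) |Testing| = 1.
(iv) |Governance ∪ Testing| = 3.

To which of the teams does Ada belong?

Ada: Governance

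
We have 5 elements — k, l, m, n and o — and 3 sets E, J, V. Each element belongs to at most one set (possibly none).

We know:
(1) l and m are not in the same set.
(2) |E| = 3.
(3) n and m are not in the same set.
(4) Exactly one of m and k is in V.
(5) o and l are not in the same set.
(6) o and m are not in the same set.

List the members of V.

V = {m}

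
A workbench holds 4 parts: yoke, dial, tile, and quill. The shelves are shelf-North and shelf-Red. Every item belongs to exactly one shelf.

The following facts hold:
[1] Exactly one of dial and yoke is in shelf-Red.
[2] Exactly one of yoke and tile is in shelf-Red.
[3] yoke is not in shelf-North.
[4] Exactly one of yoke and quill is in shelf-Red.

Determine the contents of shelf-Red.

shelf-Red = {yoke}

From (3): yoke ∉ shelf-North.
Only one shelf left: yoke ∈ shelf-Red.
(1) (exactly one): dial ∉ shelf-Red.
(2) (exactly one): tile ∉ shelf-Red.
(4) (exactly one): quill ∉ shelf-Red.
Only one shelf left: dial ∈ shelf-North.
Only one shelf left: tile ∈ shelf-North.
Only one shelf left: quill ∈ shelf-North.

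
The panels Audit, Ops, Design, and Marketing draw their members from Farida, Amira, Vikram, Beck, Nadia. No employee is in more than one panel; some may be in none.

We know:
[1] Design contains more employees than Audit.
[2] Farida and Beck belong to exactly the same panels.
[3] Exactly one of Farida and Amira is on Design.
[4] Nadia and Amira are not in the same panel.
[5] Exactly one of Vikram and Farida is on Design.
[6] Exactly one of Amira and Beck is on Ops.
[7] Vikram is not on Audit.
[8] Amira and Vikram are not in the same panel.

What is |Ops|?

1

From (7): Vikram ∉ Audit.
Suppose Farida ∈ Audit: no assignment then satisfies all the clues, so Farida ∉ Audit.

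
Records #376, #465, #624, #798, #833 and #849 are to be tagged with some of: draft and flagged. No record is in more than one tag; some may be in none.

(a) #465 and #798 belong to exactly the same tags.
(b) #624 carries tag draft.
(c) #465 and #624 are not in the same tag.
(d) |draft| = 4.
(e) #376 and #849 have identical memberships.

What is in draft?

From (b): #624 ∈ draft.
(c): #465 ∉ draft.
(a): #798 matches #465: #798 ∉ draft.
(d): only 4 candidates remain for draft, so all are in.

draft = {#376, #624, #833, #849}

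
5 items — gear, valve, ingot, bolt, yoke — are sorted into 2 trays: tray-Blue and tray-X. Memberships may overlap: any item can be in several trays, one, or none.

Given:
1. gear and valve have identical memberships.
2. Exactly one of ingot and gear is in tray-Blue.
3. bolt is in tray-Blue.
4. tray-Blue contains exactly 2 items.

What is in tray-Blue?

From (3): bolt ∈ tray-Blue.
Suppose gear ∈ tray-Blue: no assignment then satisfies all the clues, so gear ∉ tray-Blue.

tray-Blue = {bolt, ingot}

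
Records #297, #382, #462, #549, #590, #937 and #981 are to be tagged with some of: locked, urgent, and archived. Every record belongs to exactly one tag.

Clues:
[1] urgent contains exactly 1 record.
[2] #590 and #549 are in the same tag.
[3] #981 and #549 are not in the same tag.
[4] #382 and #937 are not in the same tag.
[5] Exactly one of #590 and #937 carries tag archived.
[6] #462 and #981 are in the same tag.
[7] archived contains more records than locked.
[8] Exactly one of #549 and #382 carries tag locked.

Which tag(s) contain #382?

#382: urgent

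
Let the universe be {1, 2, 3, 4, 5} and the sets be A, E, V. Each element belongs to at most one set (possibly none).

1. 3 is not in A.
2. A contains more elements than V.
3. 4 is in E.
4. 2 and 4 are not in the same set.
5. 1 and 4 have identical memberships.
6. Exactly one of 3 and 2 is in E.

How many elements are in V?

0

From (1): 3 ∉ A.
From (3): 4 ∈ E.
(4): 2 ∉ E.
(5): 1 matches 4: 1 ∉ A.
(5): 1 matches 4: 1 ∈ E.
(6) (exactly one): 3 ∈ E.
Suppose 2 ∈ V: no assignment then satisfies all the clues, so 2 ∉ V.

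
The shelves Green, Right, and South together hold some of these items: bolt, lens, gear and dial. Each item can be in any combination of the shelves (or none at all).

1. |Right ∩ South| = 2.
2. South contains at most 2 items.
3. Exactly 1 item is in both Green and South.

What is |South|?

2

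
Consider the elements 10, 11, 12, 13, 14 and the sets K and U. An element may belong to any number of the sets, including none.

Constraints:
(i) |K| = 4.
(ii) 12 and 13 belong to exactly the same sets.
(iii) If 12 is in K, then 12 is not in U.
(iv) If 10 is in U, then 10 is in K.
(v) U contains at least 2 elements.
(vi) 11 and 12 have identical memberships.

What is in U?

U = {10, 14}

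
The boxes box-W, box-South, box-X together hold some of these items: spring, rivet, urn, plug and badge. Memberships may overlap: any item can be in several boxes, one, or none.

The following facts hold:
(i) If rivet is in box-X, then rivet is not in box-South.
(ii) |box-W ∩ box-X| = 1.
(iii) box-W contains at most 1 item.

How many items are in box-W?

1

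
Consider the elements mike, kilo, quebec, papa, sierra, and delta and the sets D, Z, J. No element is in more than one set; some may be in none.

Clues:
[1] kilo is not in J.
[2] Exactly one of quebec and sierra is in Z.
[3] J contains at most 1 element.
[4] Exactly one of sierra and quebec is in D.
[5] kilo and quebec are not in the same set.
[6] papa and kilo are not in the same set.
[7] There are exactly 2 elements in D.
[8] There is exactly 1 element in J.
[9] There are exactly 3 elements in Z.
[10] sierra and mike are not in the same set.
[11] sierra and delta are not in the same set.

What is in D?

D = {kilo, sierra}

From (1): kilo ∉ J.
Suppose mike ∈ D: no assignment then satisfies all the clues, so mike ∉ D.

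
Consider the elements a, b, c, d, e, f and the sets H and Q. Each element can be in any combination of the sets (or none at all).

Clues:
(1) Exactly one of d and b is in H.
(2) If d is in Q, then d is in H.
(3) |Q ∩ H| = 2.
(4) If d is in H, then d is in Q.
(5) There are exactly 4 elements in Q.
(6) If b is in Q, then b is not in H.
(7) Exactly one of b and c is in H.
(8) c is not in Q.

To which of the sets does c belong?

c: H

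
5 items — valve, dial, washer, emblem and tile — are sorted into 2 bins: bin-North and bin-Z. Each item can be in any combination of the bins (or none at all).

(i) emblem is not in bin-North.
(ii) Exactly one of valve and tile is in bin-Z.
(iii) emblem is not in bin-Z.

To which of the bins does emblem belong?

emblem: none

From (i): emblem ∉ bin-North.
From (iii): emblem ∉ bin-Z.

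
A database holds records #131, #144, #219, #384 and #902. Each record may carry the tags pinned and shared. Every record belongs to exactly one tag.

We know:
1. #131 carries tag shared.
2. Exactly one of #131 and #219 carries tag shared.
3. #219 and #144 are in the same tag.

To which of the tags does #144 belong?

From (1): #131 ∈ shared.
(2) (exactly one): #219 ∉ shared.
(3): #144 matches #219: #144 ∉ shared.
Only one tag left: #144 ∈ pinned.
Only one tag left: #219 ∈ pinned.

#144: pinned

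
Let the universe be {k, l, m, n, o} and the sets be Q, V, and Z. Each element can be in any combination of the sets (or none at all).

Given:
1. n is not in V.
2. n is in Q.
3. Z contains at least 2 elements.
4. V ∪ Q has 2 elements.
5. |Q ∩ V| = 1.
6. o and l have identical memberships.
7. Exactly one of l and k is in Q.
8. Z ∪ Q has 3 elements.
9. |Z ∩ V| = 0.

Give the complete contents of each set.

Q = {k, n}; V = {k}; Z = {m, n}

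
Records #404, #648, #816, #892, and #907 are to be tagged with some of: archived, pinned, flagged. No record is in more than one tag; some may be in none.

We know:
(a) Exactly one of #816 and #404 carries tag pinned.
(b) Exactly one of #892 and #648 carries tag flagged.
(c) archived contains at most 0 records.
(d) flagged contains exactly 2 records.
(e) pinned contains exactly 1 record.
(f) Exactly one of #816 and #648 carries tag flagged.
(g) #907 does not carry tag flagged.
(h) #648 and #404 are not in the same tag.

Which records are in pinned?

pinned = {#404}

From (g): #907 ∉ flagged.
(c): archived already has 0, so the rest are out.
Suppose #404 ∉ pinned: no assignment then satisfies all the clues, so #404 ∈ pinned.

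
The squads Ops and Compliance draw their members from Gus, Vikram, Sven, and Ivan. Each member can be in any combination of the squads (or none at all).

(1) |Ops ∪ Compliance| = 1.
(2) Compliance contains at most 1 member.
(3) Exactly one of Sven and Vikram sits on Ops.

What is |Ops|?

1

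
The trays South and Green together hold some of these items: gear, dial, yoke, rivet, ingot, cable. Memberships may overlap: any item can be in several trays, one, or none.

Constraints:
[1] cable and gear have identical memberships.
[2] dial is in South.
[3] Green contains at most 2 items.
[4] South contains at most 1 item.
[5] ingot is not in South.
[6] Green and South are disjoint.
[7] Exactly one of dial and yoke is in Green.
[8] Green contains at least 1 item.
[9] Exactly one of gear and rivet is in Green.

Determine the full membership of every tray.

South = {dial}; Green = {rivet, yoke}

From (2): dial ∈ South.
From (5): ingot ∉ South.
(4): South already has 1, so the rest are out.
(6) (disjoint): dial ∉ Green.
(7) (exactly one): yoke ∈ Green.
Suppose gear ∈ Green: no assignment then satisfies all the clues, so gear ∉ Green.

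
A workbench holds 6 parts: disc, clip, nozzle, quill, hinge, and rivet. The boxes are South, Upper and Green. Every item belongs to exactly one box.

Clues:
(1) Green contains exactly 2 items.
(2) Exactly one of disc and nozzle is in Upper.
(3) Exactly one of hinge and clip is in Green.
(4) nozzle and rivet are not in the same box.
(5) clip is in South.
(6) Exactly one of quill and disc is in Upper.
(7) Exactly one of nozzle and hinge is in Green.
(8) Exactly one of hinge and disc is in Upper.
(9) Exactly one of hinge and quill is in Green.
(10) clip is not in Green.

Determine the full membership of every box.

South = {clip, nozzle, quill}; Upper = {disc}; Green = {hinge, rivet}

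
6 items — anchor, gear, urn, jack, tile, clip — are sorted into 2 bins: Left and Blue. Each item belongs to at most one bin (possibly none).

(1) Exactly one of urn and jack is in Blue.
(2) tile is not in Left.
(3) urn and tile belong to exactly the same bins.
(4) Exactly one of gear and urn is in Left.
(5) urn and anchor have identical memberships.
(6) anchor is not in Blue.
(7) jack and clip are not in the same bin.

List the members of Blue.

Blue = {jack}

From (2): tile ∉ Left.
From (6): anchor ∉ Blue.
(3): urn matches tile: urn ∉ Left.
(4) (exactly one): gear ∈ Left.
(5): anchor matches urn: anchor ∉ Left.
(5): urn matches anchor: urn ∉ Blue.
(1) (exactly one): jack ∈ Blue.
(3): tile matches urn: tile ∉ Blue.
(7): clip ∉ Blue.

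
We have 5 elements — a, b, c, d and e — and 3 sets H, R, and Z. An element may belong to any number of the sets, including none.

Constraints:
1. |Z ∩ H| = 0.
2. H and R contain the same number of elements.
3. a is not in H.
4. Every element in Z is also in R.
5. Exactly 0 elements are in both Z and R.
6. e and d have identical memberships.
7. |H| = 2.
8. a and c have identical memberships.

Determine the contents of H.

H = {d, e}

From (3): a ∉ H.
(8): c matches a: c ∉ H.
Suppose b ∈ H: no assignment then satisfies all the clues, so b ∉ H.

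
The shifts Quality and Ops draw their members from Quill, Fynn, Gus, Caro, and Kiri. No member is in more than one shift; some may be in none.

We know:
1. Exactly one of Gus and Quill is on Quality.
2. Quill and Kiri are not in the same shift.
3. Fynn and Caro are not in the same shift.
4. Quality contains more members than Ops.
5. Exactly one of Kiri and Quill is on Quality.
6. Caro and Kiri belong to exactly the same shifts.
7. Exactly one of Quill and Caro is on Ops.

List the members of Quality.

Quality = {Caro, Gus, Kiri}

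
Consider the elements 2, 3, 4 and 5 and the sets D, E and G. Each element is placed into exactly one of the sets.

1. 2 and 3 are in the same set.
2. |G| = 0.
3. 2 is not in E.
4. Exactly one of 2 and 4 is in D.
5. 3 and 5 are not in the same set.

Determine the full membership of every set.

From (3): 2 ∉ E.
(1): 3 matches 2: 3 ∉ E.
(2): G already has 0, so the rest are out.
Only one set left: 2 ∈ D.
Only one set left: 3 ∈ D.
(4) (exactly one): 4 ∉ D.
(5): 5 ∉ D.
Only one set left: 4 ∈ E.
Only one set left: 5 ∈ E.

D = {2, 3}; E = {4, 5}; G = {}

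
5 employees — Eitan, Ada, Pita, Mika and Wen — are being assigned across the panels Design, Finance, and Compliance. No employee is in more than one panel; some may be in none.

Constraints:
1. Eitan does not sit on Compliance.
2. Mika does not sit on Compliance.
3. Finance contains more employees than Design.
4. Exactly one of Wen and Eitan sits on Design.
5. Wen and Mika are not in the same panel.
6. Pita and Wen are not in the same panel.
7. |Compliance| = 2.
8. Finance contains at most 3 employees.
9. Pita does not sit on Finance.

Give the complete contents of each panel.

Design = {Wen}; Finance = {Eitan, Mika}; Compliance = {Ada, Pita}

From (1): Eitan ∉ Compliance.
From (2): Mika ∉ Compliance.
From (9): Pita ∉ Finance.
Suppose Eitan ∈ Design: no assignment then satisfies all the clues, so Eitan ∉ Design.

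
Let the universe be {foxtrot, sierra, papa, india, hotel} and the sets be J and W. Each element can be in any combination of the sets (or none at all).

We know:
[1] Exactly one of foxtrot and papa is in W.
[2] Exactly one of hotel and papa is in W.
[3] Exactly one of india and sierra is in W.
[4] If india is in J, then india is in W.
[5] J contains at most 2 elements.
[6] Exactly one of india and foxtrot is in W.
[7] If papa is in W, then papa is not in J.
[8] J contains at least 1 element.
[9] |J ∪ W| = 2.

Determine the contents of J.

J = {india}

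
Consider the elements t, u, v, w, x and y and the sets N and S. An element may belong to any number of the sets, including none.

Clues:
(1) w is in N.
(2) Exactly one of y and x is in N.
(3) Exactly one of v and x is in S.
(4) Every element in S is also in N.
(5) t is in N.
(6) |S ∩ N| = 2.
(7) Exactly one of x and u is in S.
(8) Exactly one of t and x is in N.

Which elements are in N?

From (1): w ∈ N.
From (5): t ∈ N.
(8) (exactly one): x ∉ N.
(2) (exactly one): y ∈ N.
(4) contrapositive: x ∉ S.
(7) (exactly one): u ∈ S.
(3) (exactly one): v ∈ S.
(4) with u ∈ S: u ∈ N.
(4) with v ∈ S: v ∈ N.

N = {t, u, v, w, y}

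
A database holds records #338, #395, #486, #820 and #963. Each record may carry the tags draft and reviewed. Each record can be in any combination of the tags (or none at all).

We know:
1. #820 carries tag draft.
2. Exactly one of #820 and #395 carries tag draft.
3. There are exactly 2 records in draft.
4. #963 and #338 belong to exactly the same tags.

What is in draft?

draft = {#486, #820}

From (1): #820 ∈ draft.
(2) (exactly one): #395 ∉ draft.
Suppose #338 ∈ draft: no assignment then satisfies all the clues, so #338 ∉ draft.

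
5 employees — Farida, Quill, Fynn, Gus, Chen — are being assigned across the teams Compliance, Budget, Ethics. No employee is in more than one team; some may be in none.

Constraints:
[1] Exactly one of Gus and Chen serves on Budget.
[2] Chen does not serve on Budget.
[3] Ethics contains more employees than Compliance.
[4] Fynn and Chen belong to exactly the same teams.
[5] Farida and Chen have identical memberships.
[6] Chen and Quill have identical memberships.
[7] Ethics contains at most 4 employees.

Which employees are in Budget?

From (2): Chen ∉ Budget.
(1) (exactly one): Gus ∈ Budget.
(4): Fynn matches Chen: Fynn ∉ Budget.
(5): Farida matches Chen: Farida ∉ Budget.
(6): Quill matches Chen: Quill ∉ Budget.

Budget = {Gus}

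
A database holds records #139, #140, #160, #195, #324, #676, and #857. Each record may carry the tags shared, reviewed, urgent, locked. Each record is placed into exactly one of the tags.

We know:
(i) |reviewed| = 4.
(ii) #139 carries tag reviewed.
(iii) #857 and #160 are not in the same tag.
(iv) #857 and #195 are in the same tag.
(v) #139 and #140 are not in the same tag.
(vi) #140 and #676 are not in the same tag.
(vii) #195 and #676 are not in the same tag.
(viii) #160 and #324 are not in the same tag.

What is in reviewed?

reviewed = {#139, #195, #324, #857}

From (ii): #139 ∈ reviewed.
(v): #140 ∉ reviewed.
Suppose #160 ∈ reviewed: no assignment then satisfies all the clues, so #160 ∉ reviewed.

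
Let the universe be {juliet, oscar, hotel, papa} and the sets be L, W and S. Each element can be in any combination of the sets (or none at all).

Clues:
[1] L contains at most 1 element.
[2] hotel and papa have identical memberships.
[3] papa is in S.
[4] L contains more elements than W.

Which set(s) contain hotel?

hotel: S

From (3): papa ∈ S.
(2): hotel matches papa: hotel ∈ S.
Suppose hotel ∈ L: no assignment then satisfies all the clues, so hotel ∉ L.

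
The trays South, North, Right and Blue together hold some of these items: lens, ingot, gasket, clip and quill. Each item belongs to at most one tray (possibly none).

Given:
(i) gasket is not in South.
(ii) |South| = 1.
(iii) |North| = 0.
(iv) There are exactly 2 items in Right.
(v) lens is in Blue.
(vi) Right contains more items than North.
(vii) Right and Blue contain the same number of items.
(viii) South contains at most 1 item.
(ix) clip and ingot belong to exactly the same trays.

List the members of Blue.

From (i): gasket ∉ South.
From (v): lens ∈ Blue.
(iii): North already has 0, so the rest are out.
Suppose ingot ∈ Blue: no assignment then satisfies all the clues, so ingot ∉ Blue.

Blue = {gasket, lens}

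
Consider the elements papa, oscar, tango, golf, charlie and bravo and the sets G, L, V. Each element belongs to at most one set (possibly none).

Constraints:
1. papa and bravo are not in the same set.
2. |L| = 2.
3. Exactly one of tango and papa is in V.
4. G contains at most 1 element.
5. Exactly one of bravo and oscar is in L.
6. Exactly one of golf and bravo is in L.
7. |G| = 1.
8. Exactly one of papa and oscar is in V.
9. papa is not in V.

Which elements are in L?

L = {bravo, charlie}

From (9): papa ∉ V.
(3) (exactly one): tango ∈ V.
(8) (exactly one): oscar ∈ V.
(5) (exactly one): bravo ∈ L.
(6) (exactly one): golf ∉ L.
(1): papa ∉ L.
(2): only 2 candidates remain for L, so all are in.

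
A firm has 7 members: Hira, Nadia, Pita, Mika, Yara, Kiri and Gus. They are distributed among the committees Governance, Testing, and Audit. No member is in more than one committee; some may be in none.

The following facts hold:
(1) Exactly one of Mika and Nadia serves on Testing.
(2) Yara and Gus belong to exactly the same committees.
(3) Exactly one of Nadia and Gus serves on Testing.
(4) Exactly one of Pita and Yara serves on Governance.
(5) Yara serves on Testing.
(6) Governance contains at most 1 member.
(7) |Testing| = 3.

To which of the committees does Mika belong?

Mika: Testing

From (5): Yara ∈ Testing.
(2): Gus matches Yara: Gus ∉ Governance.
(2): Gus matches Yara: Gus ∈ Testing.
(3) (exactly one): Nadia ∉ Testing.
(4) (exactly one): Pita ∈ Governance.
(6): Governance already has 1, so the rest are out.
(1) (exactly one): Mika ∈ Testing.
(7): Testing already has 3, so the rest are out.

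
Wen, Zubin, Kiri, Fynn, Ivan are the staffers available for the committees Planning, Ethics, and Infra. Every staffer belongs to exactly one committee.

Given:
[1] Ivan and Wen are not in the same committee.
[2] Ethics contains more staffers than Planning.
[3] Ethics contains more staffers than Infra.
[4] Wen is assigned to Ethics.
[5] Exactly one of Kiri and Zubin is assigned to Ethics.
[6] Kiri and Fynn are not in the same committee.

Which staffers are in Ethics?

Ethics = {Fynn, Wen, Zubin}

From (4): Wen ∈ Ethics.
(1): Ivan ∉ Ethics.
Suppose Zubin ∉ Ethics: no assignment then satisfies all the clues, so Zubin ∈ Ethics.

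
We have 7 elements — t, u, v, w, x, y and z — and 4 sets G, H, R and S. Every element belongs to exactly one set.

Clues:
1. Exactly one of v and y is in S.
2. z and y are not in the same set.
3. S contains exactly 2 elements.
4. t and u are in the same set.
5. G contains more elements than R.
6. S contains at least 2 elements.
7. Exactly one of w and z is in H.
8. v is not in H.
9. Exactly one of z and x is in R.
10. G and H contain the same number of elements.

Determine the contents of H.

H = {w, y}

From (8): v ∉ H.
Suppose t ∈ H: no assignment then satisfies all the clues, so t ∉ H.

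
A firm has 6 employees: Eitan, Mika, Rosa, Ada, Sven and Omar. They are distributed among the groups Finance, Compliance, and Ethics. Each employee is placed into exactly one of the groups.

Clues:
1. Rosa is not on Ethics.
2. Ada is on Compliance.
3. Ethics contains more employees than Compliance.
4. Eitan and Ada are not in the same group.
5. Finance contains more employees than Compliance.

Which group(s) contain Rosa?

Rosa: Finance

From (1): Rosa ∉ Ethics.
From (2): Ada ∈ Compliance.
(4): Eitan ∉ Compliance.
Suppose Rosa ∉ Finance: no assignment then satisfies all the clues, so Rosa ∈ Finance.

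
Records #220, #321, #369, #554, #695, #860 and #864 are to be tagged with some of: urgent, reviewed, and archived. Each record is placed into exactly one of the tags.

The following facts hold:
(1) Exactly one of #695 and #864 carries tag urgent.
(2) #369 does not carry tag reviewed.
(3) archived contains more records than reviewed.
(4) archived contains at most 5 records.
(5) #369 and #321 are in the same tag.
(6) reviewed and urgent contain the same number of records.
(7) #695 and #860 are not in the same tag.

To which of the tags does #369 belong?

#369: archived

From (2): #369 ∉ reviewed.
(5): #321 matches #369: #321 ∉ reviewed.
Suppose #369 ∈ urgent: no assignment then satisfies all the clues, so #369 ∉ urgent.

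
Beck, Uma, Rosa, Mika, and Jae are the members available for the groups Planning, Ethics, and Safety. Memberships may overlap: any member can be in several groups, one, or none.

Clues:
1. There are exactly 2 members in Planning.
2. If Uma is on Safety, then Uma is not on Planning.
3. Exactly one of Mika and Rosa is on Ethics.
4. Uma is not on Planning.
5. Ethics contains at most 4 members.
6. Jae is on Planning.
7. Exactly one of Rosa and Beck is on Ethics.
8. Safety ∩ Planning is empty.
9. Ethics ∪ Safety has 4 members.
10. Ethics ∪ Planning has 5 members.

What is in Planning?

Planning = {Jae, Rosa}

From (4): Uma ∉ Planning.
From (6): Jae ∈ Planning.
(8) (disjoint): Jae ∉ Safety.
Suppose Beck ∈ Planning: no assignment then satisfies all the clues, so Beck ∉ Planning.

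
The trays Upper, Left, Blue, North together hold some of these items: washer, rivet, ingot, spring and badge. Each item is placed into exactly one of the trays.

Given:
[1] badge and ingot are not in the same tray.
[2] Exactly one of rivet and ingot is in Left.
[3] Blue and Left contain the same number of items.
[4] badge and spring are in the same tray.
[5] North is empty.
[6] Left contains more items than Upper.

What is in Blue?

(5): North already has 0, so the rest are out.
Suppose washer ∈ Blue: no assignment then satisfies all the clues, so washer ∉ Blue.

Blue = {badge, spring}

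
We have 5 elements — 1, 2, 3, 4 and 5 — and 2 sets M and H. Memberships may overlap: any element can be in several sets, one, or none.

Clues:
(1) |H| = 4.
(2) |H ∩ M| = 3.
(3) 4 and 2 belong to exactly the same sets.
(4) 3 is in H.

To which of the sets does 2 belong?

2: H, M

From (4): 3 ∈ H.
Suppose 2 ∉ M: no assignment then satisfies all the clues, so 2 ∈ M.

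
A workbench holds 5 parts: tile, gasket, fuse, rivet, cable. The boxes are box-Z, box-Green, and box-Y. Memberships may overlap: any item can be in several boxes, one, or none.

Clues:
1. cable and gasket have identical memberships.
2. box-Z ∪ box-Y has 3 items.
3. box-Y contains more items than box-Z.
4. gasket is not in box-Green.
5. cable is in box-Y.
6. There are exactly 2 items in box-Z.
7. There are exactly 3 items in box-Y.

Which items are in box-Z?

box-Z = {cable, gasket}

From (4): gasket ∉ box-Green.
From (5): cable ∈ box-Y.
(1): cable matches gasket: cable ∉ box-Green.
(1): gasket matches cable: gasket ∈ box-Y.
Suppose tile ∈ box-Z: no assignment then satisfies all the clues, so tile ∉ box-Z.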